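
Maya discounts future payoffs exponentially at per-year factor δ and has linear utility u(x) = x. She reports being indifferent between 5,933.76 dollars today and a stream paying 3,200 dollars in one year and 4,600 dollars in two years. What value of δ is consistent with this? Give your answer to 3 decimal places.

Equating present values: 5933.76 = 3200δ + 4600δ².
Rearranged: 4600δ² + 3200δ − 5933.76 = 0.
By the quadratic formula (taking the positive root), δ = (−3200 + √119421184.00) / 9200 ≈ 0.840.

δ ≈ 0.840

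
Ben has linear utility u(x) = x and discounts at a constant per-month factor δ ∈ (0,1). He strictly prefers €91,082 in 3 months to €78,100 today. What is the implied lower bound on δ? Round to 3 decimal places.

δ > 0.950

The preference means 78100 < δ^3·91082.
So δ^3 > 78100/91082 = 0.85747; taking the cube root of both positive sides preserves the inequality.
δ > (78100/91082)^(1/3) ≈ 0.950.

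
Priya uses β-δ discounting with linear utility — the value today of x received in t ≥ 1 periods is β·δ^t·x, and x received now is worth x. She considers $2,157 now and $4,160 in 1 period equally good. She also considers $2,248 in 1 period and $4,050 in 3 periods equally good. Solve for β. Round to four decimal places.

β ≈ 0.6960

The second indifference involves only future payoffs, so β cancels: β·δ^1·2248 = β·δ^3·4050, giving δ^2 = 2248/4050 = 0.55506, so δ = 0.74502.
The first indifference: 2157 = β·δ·4160, so β = 2157/(δ·4160) = 2157/(0.74502·4160) ≈ 0.6960.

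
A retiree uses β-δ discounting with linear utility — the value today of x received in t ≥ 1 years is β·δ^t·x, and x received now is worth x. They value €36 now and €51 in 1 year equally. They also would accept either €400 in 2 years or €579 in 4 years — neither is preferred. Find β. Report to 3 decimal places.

β ≈ 0.849

The second indifference involves only future payoffs, so β cancels: β·δ^2·400 = β·δ^4·579, giving δ^2 = 400/579 = 0.69085, so δ = 0.83117.
The first indifference: 36 = β·δ·51, so β = 36/(δ·51) = 36/(0.83117·51) ≈ 0.849.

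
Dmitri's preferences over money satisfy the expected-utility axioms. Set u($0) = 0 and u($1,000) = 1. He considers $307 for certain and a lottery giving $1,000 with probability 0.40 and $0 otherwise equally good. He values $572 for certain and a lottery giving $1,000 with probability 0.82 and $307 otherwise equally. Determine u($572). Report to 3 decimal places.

From the first indifference, u($307) = 0.40·u($1,000) + 0.60·u($0) = 0.40·1 + 0.60·0 = 0.40.
Then u($572) = 0.82·u($1,000) + 0.18·u($307) = 0.82·1.00 + 0.18·0.40 = 0.8920.

0.892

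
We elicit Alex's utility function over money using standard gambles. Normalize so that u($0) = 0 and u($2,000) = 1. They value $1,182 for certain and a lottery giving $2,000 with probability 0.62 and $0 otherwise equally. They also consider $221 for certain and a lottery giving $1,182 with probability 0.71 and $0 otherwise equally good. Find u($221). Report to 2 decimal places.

0.44

The first gamble pins u($1,182): it must equal 0.62·1 + 0.38·0 = 0.62.
Chaining: u($221) = 0.71·0.62 + 0.29·0.00 = 0.4402.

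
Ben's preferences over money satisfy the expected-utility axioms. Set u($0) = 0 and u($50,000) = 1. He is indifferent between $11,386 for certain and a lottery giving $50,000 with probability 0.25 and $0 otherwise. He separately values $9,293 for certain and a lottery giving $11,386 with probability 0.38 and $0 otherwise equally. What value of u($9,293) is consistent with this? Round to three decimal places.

0.095

From the first indifference, u($11,386) = 0.25·u($50,000) + 0.75·u($0) = 0.25·1 + 0.75·0 = 0.25.
The second indifference gives u($9,293) = 0.38·u($11,386) + 0.62·u($0) = 0.38·0.25 + 0.62·0.00 = 0.0950.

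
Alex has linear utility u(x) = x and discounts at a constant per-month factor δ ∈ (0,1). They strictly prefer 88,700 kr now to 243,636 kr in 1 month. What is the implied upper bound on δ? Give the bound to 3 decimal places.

δ < 0.364

Under u(x) = x this choice says 88700 > δ·243636.
Dividing through by 243636 gives δ < 0.36407.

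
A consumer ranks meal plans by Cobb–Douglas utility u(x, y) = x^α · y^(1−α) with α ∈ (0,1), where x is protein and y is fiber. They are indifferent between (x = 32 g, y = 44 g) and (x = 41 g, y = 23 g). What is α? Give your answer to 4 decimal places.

The Cobb–Douglas utilities coincide, so 32^α·44^(1−α) = 41^α·23^(1−α).
(32/41)^α = (23/44)^(1−α); take logs: α·ln(32/41) = (1−α)·ln(23/44), i.e. α·-0.2478362 = (1−α)·-0.6486954.
Thus α·(-0.8965316) = -0.6486954, so α = -0.6486954/-0.8965316 ≈ 0.7236.

α ≈ 0.7236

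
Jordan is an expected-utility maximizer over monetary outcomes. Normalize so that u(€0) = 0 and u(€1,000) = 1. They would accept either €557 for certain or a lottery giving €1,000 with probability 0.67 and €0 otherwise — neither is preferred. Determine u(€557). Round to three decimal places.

The indifference gives u(€557) = 0.67·u(€1,000) + 0.33·u(€0) = 0.67·1 + 0.33·0 = 0.67.

0.670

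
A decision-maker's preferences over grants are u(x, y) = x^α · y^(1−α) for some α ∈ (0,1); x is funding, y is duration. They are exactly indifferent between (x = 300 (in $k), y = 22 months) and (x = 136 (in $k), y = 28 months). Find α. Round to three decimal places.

α ≈ 0.234

Indifference: 300^α · 22^(1−α) = 136^α · 28^(1−α).
Taking logs: α·ln 300 + (1−α)·ln 22 = α·ln 136 + (1−α)·ln 28, i.e. α·0.791128 = (1−α)·0.241162.
With A = 0.791128 and B = 0.241162: α·A = (1−α)·B, so α = B/(A+B) = 0.241162/1.032290 ≈ 0.234.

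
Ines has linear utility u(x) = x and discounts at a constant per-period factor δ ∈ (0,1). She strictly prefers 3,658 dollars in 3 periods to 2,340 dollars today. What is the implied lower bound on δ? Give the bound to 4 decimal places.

The preference means 2340 < δ^3·3658.
Hence δ^3 > 2340/3658 = 0.63969, and x ↦ x^(1/3) is increasing on (0,∞).
δ > 0.63969^(1/3) = 0.8616.

δ > 0.8616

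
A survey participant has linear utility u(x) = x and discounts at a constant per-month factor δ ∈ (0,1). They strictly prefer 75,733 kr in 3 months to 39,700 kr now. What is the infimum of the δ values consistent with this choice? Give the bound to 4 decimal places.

δ > 0.8063

Under u(x) = x this choice says 39700 < δ^3·75733.
Hence δ^3 > 39700/75733 = 0.52421, and x ↦ x^(1/3) is increasing on (0,∞).
δ > 0.52421^(1/3) = 0.8063.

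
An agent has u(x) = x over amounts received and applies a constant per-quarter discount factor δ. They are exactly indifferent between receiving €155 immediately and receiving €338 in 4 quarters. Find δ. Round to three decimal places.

Equating discounted utilities: u(155) = δ^4·u(338) ⇒ δ^4 = u(155)/u(338).
With u(x) = x: δ^4 = 155/338 = 0.45858.
Taking the 4th root: δ = 0.45858^(1/4) ≈ 0.823.

δ ≈ 0.823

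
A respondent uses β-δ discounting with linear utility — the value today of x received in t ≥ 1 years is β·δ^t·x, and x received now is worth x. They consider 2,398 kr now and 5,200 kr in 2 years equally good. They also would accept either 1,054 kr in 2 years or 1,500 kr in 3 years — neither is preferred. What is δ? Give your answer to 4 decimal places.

δ ≈ 0.7027

From the later pair, β·δ^2·1054 = β·δ^3·1500; dividing through, δ = 1054/1500 = 0.70267.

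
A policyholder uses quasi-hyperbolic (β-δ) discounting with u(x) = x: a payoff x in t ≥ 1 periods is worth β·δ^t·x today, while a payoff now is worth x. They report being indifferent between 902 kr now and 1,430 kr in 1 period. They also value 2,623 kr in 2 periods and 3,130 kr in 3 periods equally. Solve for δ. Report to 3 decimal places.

δ ≈ 0.838

From the later pair, β·δ^2·2623 = β·δ^3·3130; dividing through, δ = 2623/3130 = 0.83802.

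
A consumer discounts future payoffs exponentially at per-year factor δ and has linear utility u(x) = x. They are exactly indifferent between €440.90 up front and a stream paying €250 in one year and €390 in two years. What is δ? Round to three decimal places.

δ ≈ 0.790

The stream is worth 250δ + 390δ² today, so 250δ + 390δ² = 440.90.
That is, 390δ² + 250δ − 440.90 = 0, a quadratic in δ.
δ = (−250 + √(250² + 4·390·440.90)) / (2·390) = (−250 + √750304.00) / 780 ≈ 0.790.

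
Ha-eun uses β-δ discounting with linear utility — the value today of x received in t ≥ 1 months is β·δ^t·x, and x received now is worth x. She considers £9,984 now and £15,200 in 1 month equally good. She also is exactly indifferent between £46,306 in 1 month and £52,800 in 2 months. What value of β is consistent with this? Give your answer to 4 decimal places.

The second indifference involves only future payoffs, so β cancels: β·δ^1·46306 = β·δ^2·52800, giving δ = 46306/52800 = 0.87701.
Substituting δ into 9984 = β·δ·15200: β = 9984/(13330.515) ≈ 0.7490.

β ≈ 0.7490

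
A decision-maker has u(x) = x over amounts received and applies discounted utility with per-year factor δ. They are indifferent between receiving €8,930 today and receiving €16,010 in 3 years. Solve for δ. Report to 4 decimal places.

Equating discounted utilities: u(8930) = δ^3·u(16010) ⇒ δ^3 = u(8930)/u(16010).
With u(x) = x: δ^3 = 8930/16010 = 0.55778.
So δ = 0.55778^(1/3) ≈ 0.8232.

δ ≈ 0.8232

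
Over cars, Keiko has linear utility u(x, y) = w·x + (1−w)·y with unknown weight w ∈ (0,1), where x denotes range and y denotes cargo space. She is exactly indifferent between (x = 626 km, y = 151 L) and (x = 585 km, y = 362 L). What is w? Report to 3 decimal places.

Equating utilities: w·626 + (1−w)·151 = w·585 + (1−w)·362.
Collecting terms: w·41 = (1−w)·211.
The marginal rate of substitution is 211/41, so w = 211/(41+211) = 0.837.

w = 0.837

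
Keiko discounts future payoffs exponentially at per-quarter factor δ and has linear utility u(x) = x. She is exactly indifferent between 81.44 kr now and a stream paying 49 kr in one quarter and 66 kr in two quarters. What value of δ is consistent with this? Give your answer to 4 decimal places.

δ ≈ 0.8000

Present value of the stream is 49·δ + 66·δ². Indifference gives 49δ + 66δ² = 81.44.
So 66δ² + 49δ − 81.44 = 0.
The positive root is δ = [−49 + √(49² + 4·66·81.44)] / (2·66) = (−49 + 154.600)/132 ≈ 0.8000.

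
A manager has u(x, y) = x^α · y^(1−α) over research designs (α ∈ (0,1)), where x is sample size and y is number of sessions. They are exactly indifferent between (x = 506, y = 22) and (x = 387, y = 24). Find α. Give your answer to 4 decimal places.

α ≈ 0.2450

The Cobb–Douglas utilities coincide, so 506^α·22^(1−α) = 387^α·24^(1−α).
Rearrange to (506/387)^α = (24/22)^(1−α) and take logs: α·0.2681120 = (1−α)·0.0870114.
Thus α·(0.3551234) = 0.0870114, so α = 0.0870114/0.3551234 ≈ 0.2450.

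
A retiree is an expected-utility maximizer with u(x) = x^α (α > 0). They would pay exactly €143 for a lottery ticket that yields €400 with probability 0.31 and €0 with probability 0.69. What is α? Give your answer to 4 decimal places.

The lottery's expected utility is 0.31·u(400) + 0.69·u(0) = 0.31·400^α (since u(0) = 0 for α > 0).
Setting u(143) equal to that: 143^α = 0.31·400^α ⇒ (143/400)^α = 0.31.
α = ln(0.31) / ln(143/400) = -1.1711830/-1.0286199 ≈ 1.1386.

α ≈ 1.1386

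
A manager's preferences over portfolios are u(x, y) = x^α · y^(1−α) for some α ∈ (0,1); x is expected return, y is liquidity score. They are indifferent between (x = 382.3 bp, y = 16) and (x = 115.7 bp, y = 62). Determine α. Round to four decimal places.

α ≈ 0.5312

Indifference: 382.3^α · 16^(1−α) = 115.7^α · 62^(1−α).
Taking logs: α·ln 382.3 + (1−α)·ln 16 = α·ln 115.7 + (1−α)·ln 62, i.e. α·1.1952050 = (1−α)·1.3545457.
Thus α·(2.5497507) = 1.3545457, so α = 1.3545457/2.5497507 ≈ 0.5312.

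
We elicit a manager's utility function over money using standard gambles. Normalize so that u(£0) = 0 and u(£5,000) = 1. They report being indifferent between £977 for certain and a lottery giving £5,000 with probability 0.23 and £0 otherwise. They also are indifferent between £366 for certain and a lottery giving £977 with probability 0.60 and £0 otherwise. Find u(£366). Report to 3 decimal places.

The first gamble pins u(£977): it must equal 0.23·1 + 0.77·0 = 0.23.
Then u(£366) = 0.60·u(£977) + 0.40·u(£0) = 0.60·0.23 + 0.40·0.00 = 0.1380.

0.138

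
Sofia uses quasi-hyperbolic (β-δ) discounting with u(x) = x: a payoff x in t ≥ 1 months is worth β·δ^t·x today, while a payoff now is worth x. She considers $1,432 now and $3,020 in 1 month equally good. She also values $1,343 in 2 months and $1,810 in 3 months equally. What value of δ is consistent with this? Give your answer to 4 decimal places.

From the later pair, β·δ^2·1343 = β·δ^3·1810; dividing through, δ = 1343/1810 = 0.74199.

δ ≈ 0.7420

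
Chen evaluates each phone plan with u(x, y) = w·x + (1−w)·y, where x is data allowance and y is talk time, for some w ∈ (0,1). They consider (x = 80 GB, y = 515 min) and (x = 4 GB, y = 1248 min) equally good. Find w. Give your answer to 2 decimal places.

u(80,515) = u(4,1248) means w·80 + (1−w)·515 = w·4 + (1−w)·1248.
w·(80−4) = (1−w)·(1248−515), i.e. w·76 = (1−w)·733.
So w/(1−w) = 733/76 = 9.6447, giving w = 733/(76+733) = 0.91.

w = 0.91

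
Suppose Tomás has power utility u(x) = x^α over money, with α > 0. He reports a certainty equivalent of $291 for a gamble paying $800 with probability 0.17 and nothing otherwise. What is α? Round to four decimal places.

EU(lottery) = 0.17·800^α + 0.83·0 = 0.17·800^α.
Setting u(291) equal to that: 291^α = 0.17·800^α ⇒ (291/800)^α = 0.17.
Taking logs: α·ln(291/800) = ln(0.17), so α = -1.7719568 / -1.0112885 ≈ 1.7522.

α ≈ 1.7522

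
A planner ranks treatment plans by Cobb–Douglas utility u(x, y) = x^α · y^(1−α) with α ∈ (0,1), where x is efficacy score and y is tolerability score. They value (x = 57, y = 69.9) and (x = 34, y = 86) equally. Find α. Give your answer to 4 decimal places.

Set the two utilities equal: 57^α·69.9^(1−α) = 34^α·86^(1−α).
(57/34)^α = (86/69.9)^(1−α); take logs: α·ln(57/34) = (1−α)·ln(86/69.9), i.e. α·0.5166907 = (1−α)·0.2072816.
Thus α·(0.7239723) = 0.2072816, so α = 0.2072816/0.7239723 ≈ 0.2863.

α ≈ 0.2863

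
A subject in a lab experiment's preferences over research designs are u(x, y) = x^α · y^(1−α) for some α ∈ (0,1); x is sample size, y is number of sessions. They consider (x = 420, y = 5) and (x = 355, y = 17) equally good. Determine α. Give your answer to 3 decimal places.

Indifference: 420^α · 5^(1−α) = 355^α · 17^(1−α).
Rearrange to (420/355)^α = (17/5)^(1−α) and take logs: α·0.168137 = (1−α)·1.223775.
Thus α·(1.391912) = 1.223775, so α = 1.223775/1.391912 ≈ 0.879.

α ≈ 0.879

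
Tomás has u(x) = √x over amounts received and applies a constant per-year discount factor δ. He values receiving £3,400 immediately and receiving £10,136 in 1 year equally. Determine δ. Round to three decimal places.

Indifference means u(3400) = δ · u(10136), so δ = u(3400)/u(10136).
Since u(x) = √x, δ = √(3400/10136) = 0.57917.

δ ≈ 0.579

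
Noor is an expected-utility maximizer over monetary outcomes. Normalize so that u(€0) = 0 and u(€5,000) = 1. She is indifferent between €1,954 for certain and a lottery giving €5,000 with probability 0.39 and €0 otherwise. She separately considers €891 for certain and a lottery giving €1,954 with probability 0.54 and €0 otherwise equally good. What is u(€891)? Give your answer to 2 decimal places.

The first gamble pins u(€1,954): it must equal 0.39·1 + 0.61·0 = 0.39.
Then u(€891) = 0.54·u(€1,954) + 0.46·u(€0) = 0.54·0.39 + 0.46·0.00 = 0.2106.

0.21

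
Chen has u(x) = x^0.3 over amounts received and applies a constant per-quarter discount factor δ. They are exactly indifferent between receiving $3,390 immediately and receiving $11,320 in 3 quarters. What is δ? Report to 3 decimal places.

Indifference means u(3390) = δ^3 · u(11320), so δ^3 = u(3390)/u(11320).
Since u(x) = x^0.3, δ^3 = (3390/11320)^0.3 = 0.29947^0.3 = 0.69648.
Hence δ = (0.69648)^(1/3) = 0.88641.

δ ≈ 0.886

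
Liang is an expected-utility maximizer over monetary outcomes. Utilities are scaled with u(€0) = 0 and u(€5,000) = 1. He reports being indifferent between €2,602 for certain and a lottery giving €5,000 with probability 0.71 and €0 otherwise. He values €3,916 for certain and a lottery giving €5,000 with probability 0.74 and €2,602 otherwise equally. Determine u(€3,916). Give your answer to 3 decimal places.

0.925

From the first indifference, u(€2,602) = 0.71·u(€5,000) + 0.29·u(€0) = 0.71·1 + 0.29·0 = 0.71.
Then u(€3,916) = 0.74·u(€5,000) + 0.26·u(€2,602) = 0.74·1.00 + 0.26·0.71 = 0.9246.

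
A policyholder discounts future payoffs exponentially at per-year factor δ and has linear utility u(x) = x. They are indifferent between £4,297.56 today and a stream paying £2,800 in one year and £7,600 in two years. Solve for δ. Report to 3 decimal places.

δ ≈ 0.590

The stream is worth 2800δ + 7600δ² today, so 2800δ + 7600δ² = 4297.56.
So 7600δ² + 2800δ − 4297.56 = 0.
The positive root is δ = [−2800 + √(2800² + 4·7600·4297.56)] / (2·7600) = (−2800 + 11768.000)/15200 ≈ 0.590.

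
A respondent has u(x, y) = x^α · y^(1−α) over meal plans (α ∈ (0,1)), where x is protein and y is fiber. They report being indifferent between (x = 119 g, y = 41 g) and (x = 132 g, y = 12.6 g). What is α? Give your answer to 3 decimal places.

Indifference: 119^α · 41^(1−α) = 132^α · 12.6^(1−α).
(119/132)^α = (12.6/41)^(1−α); take logs: α·ln(119/132) = (1−α)·ln(12.6/41), i.e. α·-0.103678 = (1−α)·-1.179875.
Thus α·(-1.283553) = -1.179875, so α = -1.179875/-1.283553 ≈ 0.919.

α ≈ 0.919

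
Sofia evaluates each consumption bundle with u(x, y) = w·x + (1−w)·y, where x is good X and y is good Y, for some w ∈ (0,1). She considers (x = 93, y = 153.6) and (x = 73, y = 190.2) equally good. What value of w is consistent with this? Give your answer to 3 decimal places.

w = 0.647

u(93,153.6) = u(73,190.2) means w·93 + (1−w)·153.6 = w·73 + (1−w)·190.2.
Rearranging, 20·w − 36.6·(1−w) = 0.
Hence w = 36.6/(20+36.6) = 36.6/56.6 = 0.647.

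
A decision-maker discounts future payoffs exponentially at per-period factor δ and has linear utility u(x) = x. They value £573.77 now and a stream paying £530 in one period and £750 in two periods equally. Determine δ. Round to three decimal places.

Present value of the stream is 530·δ + 750·δ². Indifference gives 530δ + 750δ² = 573.77.
That is, 750δ² + 530δ − 573.77 = 0, a quadratic in δ.
By the quadratic formula (taking the positive root), δ = (−530 + √2002210.00) / 1500 ≈ 0.590.

δ ≈ 0.590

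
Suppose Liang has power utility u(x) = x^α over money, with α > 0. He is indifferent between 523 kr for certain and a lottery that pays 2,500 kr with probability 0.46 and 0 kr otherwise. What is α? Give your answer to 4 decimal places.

The lottery's expected utility is 0.46·u(2500) + 0.54·u(0) = 0.46·2500^α (since u(0) = 0 for α > 0).
Equating: 523^α = 0.46·2500^α, i.e. 0.2092^α = 0.46.
Take logs: α = ln 0.46 / ln(523/2500) ≈ 0.496354.

α ≈ 0.4964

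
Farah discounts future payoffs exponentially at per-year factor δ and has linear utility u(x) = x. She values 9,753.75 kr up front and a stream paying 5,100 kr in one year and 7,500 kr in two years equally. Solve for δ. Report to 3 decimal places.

Equating present values: 9753.75 = 5100δ + 7500δ².
Rearranged: 7500δ² + 5100δ − 9753.75 = 0.
δ = (−5100 + √(5100² + 4·7500·9753.75)) / (2·7500) = (−5100 + √318622500.00) / 15000 ≈ 0.850.

δ ≈ 0.850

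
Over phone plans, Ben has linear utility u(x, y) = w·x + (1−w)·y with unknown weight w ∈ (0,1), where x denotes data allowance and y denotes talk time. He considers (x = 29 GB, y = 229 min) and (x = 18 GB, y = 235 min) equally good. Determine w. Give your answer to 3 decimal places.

w = 0.353

u(29,229) = u(18,235) means w·29 + (1−w)·229 = w·18 + (1−w)·235.
Collecting terms: w·11 = (1−w)·6.
Hence w = 6/(11+6) = 6/17 = 0.353.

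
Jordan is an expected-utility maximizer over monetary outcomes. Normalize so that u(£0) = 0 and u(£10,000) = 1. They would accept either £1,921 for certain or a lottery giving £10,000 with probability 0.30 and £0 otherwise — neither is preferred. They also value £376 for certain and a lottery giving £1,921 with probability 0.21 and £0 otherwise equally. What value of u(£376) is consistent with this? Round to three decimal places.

The first gamble pins u(£1,921): it must equal 0.30·1 + 0.70·0 = 0.30.
The second indifference gives u(£376) = 0.21·u(£1,921) + 0.79·u(£0) = 0.21·0.30 + 0.79·0.00 = 0.0630.

0.063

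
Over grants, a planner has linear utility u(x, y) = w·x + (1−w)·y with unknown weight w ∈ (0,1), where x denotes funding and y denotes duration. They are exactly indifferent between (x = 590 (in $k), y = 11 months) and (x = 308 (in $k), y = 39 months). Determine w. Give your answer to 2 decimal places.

Indifference: w·590 + (1−w)·11 = w·308 + (1−w)·39.
Collecting terms: w·282 = (1−w)·28.
So w/(1−w) = 28/282 = 0.0993, giving w = 28/(282+28) = 0.09.

w = 0.09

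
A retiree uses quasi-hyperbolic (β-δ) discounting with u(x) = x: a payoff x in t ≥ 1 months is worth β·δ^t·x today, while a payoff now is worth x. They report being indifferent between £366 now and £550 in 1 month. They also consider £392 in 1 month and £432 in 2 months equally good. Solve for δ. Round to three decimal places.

The second indifference involves only future payoffs, so β cancels: β·δ^1·392 = β·δ^2·432, giving δ = 392/432 = 0.90741.

δ ≈ 0.907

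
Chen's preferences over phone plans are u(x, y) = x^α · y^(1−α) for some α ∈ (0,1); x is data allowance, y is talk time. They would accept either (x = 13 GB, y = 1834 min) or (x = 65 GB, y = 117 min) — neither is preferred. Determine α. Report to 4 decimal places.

α ≈ 0.6310

Indifference: 13^α · 1834^(1−α) = 65^α · 117^(1−α).
Taking logs: α·ln 13 + (1−α)·ln 1834 = α·ln 65 + (1−α)·ln 117, i.e. α·-1.6094379 = (1−α)·-2.7520807.
Thus α·(-4.3615186) = -2.7520807, so α = -2.7520807/-4.3615186 ≈ 0.6310.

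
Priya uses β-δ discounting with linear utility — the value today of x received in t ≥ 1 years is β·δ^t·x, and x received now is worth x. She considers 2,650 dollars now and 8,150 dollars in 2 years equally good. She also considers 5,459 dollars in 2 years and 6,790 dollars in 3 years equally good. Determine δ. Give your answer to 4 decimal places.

δ ≈ 0.8040

Both payoffs in the second observation are in the future, so β drops out: δ^2·5459 = δ^3·6790 ⇒ δ = 5459/6790 = 0.80398.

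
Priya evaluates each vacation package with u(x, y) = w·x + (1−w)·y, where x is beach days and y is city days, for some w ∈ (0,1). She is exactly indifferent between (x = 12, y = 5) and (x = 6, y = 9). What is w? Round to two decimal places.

w = 0.40

Equating utilities: w·12 + (1−w)·5 = w·6 + (1−w)·9.
Collecting terms: w·6 = (1−w)·4.
The marginal rate of substitution is 4/6, so w = 4/(6+4) = 0.40.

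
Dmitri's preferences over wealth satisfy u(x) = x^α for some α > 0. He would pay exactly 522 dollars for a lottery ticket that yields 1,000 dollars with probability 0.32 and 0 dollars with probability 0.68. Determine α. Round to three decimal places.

α ≈ 1.753

The lottery's expected utility is 0.32·u(1000) + 0.68·u(0) = 0.32·1000^α (since u(0) = 0 for α > 0).
Equating: 522^α = 0.32·1000^α, i.e. 0.5220^α = 0.32.
Taking logs: α·ln(522/1000) = ln(0.32), so α = -1.139434 / -0.650088 ≈ 1.753.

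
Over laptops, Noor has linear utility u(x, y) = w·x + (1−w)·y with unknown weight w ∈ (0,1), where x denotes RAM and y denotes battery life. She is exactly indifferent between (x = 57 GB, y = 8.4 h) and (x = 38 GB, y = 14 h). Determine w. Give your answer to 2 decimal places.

w = 0.23

u(57,8.4) = u(38,14) means w·57 + (1−w)·8.4 = w·38 + (1−w)·14.
w·(57−38) = (1−w)·(14−8.4), i.e. w·19 = (1−w)·5.6.
Hence w = 5.6/(19+5.6) = 5.6/24.6 = 0.23.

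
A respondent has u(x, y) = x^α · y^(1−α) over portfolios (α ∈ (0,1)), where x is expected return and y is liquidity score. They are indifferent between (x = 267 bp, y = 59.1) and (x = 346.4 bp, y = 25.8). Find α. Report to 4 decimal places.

α ≈ 0.7610

The Cobb–Douglas utilities coincide, so 267^α·59.1^(1−α) = 346.4^α·25.8^(1−α).
Taking logs: α·ln 267 + (1−α)·ln 59.1 = α·ln 346.4 + (1−α)·ln 25.8, i.e. α·-0.2603455 = (1−α)·-0.8288564.
Thus α·(-1.0892019) = -0.8288564, so α = -0.8288564/-1.0892019 ≈ 0.7610.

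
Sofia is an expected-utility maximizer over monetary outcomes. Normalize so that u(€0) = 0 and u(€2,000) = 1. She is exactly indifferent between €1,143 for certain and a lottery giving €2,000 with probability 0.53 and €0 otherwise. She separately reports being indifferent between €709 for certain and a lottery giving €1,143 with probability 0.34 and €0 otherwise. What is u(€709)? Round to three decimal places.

0.180

First, u(€1,143) = 0.53·u(€2,000) + 0.47·u(€0) = 0.53.
Then u(€709) = 0.34·u(€1,143) + 0.66·u(€0) = 0.34·0.53 + 0.66·0.00 = 0.1802.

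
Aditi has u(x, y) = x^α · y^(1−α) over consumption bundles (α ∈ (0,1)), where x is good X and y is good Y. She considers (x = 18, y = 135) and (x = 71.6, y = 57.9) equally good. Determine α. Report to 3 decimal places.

α ≈ 0.380

Indifference: 18^α · 135^(1−α) = 71.6^α · 57.9^(1−α).
Rearrange to (18/71.6)^α = (57.9/135)^(1−α) and take logs: α·-1.380723 = (1−α)·-0.846557.
With A = -1.380723 and B = -0.846557: α·A = (1−α)·B, so α = B/(A+B) = -0.846557/-2.227280 ≈ 0.380.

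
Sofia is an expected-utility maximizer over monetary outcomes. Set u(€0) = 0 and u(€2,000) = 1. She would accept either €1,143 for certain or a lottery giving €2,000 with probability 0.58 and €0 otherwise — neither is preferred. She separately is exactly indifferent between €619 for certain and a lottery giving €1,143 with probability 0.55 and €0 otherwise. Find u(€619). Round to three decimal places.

The first gamble pins u(€1,143): it must equal 0.58·1 + 0.42·0 = 0.58.
Chaining: u(€619) = 0.55·0.58 + 0.45·0.00 = 0.3190.

0.319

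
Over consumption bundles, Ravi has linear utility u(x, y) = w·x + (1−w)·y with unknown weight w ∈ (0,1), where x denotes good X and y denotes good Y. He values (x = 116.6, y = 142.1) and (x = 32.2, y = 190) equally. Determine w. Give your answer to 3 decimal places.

Indifference: w·116.6 + (1−w)·142.1 = w·32.2 + (1−w)·190.
Collecting terms: w·84.4 = (1−w)·47.9.
The marginal rate of substitution is 47.9/84.4, so w = 47.9/(84.4+47.9) = 0.362.

w = 0.362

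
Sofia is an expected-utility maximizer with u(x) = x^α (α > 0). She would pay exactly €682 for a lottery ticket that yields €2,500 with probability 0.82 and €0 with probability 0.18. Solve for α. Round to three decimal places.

α ≈ 0.153

EU(lottery) = 0.82·2500^α + 0.18·0 = 0.82·2500^α.
Setting u(682) equal to that: 682^α = 0.82·2500^α ⇒ (682/2500)^α = 0.82.
α = ln(0.82) / ln(682/2500) = -0.198451/-1.299016 ≈ 0.153.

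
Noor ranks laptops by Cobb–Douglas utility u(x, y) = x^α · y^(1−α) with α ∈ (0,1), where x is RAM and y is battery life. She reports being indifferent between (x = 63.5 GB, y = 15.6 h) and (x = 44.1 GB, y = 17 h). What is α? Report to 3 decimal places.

The Cobb–Douglas utilities coincide, so 63.5^α·15.6^(1−α) = 44.1^α·17^(1−α).
(63.5/44.1)^α = (17/15.6)^(1−α); take logs: α·ln(63.5/44.1) = (1−α)·ln(17/15.6), i.e. α·0.364580 = (1−α)·0.085942.
So α/(1−α) = (0.085942)/(0.364580) = 0.235729, and α = 0.235729/1.235729 ≈ 0.191.

α ≈ 0.191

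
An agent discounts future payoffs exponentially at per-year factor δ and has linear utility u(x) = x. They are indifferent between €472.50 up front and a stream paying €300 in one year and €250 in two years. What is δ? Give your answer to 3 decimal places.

The stream is worth 300δ + 250δ² today, so 300δ + 250δ² = 472.50.
So 250δ² + 300δ − 472.50 = 0.
The positive root is δ = [−300 + √(300² + 4·250·472.50)] / (2·250) = (−300 + 750.000)/500 ≈ 0.900.

δ ≈ 0.900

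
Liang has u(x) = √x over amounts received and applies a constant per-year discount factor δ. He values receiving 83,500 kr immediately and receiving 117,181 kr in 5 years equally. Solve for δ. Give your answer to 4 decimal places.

Indifference means u(83500) = δ^5 · u(117181), so δ^5 = u(83500)/u(117181).
With u(x) = √x: δ^5 = √83500/√117181 = √(83500/117181) = 0.84414.
Taking the 5th root: δ = 0.84414^(1/5) ≈ 0.9667.

δ ≈ 0.9667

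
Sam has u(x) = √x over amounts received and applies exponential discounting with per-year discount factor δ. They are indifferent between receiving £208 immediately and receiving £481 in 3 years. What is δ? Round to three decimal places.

The payoff in 3 years is discounted by δ^3, so u(208) = δ^3·u(481) and δ^3 = u(208)/u(481).
Since u(x) = √x, δ^3 = √(208/481) = 0.65760.
So δ = 0.65760^(1/3) ≈ 0.870.

δ ≈ 0.870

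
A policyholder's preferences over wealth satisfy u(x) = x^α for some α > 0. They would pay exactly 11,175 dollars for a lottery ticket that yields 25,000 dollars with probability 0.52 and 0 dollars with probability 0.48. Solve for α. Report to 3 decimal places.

α ≈ 0.812

Since u(0) = 0, the lottery's EU is 0.52·25000^α.
Indifference: 11175^α = 0.52·25000^α, so (11175/25000)^α = 0.52.
Taking logs: α·ln(11175/25000) = ln(0.52), so α = -0.653926 / -0.805197 ≈ 0.812.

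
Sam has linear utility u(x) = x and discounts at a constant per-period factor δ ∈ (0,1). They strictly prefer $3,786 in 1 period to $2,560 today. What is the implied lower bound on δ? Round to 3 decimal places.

δ > 0.676

The preference means 2560 < δ·3786.
Dividing through by 3786 gives δ > 0.67618.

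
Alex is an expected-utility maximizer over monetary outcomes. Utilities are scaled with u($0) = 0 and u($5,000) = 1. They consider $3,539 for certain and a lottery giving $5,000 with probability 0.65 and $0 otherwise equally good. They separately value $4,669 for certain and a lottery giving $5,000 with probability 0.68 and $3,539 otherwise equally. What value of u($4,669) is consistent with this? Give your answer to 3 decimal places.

The first gamble pins u($3,539): it must equal 0.65·1 + 0.35·0 = 0.65.
Then u($4,669) = 0.68·u($5,000) + 0.32·u($3,539) = 0.68·1.00 + 0.32·0.65 = 0.8880.

0.888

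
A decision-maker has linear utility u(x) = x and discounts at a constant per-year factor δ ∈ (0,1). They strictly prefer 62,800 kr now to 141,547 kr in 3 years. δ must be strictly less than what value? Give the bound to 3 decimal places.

Under u(x) = x this choice says 62800 > δ^3·141547.
Hence δ^3 < 62800/141547 = 0.44367, and x ↦ x^(1/3) is increasing on (0,∞).
δ < 0.44367^(1/3) = 0.763.

δ < 0.763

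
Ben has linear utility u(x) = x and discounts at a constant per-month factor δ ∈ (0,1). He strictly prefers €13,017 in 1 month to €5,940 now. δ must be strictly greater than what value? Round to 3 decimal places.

The preference means 5940 < δ·13017.
So δ > 5940/13017 = 0.45633.

δ > 0.456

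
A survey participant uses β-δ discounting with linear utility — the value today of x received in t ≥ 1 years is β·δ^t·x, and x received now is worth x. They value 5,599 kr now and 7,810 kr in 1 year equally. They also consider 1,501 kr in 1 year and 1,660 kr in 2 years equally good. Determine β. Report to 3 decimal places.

Both payoffs in the second observation are in the future, so β drops out: δ^1·1501 = δ^2·1660 ⇒ δ = 1501/1660 = 0.90422.
The first indifference: 5599 = β·δ·7810, so β = 5599/(δ·7810) = 5599/(0.90422·7810) ≈ 0.793.

β ≈ 0.793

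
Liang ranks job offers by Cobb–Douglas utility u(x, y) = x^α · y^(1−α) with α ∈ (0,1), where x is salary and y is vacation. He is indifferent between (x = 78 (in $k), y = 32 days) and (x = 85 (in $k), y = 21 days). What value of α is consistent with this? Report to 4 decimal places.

The Cobb–Douglas utilities coincide, so 78^α·32^(1−α) = 85^α·21^(1−α).
Taking logs: α·ln 78 + (1−α)·ln 32 = α·ln 85 + (1−α)·ln 21, i.e. α·-0.0859424 = (1−α)·-0.4212135.
So α/(1−α) = (-0.4212135)/(-0.0859424) = 4.9011140, and α = 4.9011140/5.9011140 ≈ 0.8305.

α ≈ 0.8305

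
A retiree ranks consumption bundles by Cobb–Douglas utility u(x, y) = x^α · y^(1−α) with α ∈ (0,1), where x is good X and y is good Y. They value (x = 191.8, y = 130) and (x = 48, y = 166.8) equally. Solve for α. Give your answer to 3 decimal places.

Set the two utilities equal: 191.8^α·130^(1−α) = 48^α·166.8^(1−α).
(191.8/48)^α = (166.8/130)^(1−α); take logs: α·ln(191.8/48) = (1−α)·ln(166.8/130), i.e. α·1.385252 = (1−α)·0.249261.
So α/(1−α) = (0.249261)/(1.385252) = 0.179939, and α = 0.179939/1.179939 ≈ 0.152.

α ≈ 0.152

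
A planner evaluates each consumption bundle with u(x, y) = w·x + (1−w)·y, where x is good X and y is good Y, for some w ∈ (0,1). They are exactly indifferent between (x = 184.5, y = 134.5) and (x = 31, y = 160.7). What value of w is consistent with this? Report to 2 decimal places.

w = 0.15

u(184.5,134.5) = u(31,160.7) means w·184.5 + (1−w)·134.5 = w·31 + (1−w)·160.7.
Rearranging, 153.5·w − 26.2·(1−w) = 0.
The marginal rate of substitution is 26.2/153.5, so w = 26.2/(153.5+26.2) = 0.15.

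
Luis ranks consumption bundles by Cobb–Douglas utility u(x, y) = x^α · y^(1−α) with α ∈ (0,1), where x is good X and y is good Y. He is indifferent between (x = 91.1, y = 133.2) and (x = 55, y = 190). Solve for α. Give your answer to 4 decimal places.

Indifference: 91.1^α · 133.2^(1−α) = 55^α · 190^(1−α).
Taking logs: α·ln 91.1 + (1−α)·ln 133.2 = α·ln 55 + (1−α)·ln 190, i.e. α·0.5046246 = (1−α)·0.3551723.
Thus α·(0.8597969) = 0.3551723, so α = 0.3551723/0.8597969 ≈ 0.4131.

α ≈ 0.4131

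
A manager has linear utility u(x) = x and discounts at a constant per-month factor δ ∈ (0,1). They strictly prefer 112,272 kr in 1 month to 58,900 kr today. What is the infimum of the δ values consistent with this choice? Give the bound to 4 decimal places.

The preference means 58900 < δ·112272.
So δ > 58900/112272 = 0.52462.

δ > 0.5246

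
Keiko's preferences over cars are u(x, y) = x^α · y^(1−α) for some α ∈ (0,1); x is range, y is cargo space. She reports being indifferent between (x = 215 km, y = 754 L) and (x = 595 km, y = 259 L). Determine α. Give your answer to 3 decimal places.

Indifference: 215^α · 754^(1−α) = 595^α · 259^(1−α).
(215/595)^α = (259/754)^(1−α); take logs: α·ln(215/595) = (1−α)·ln(259/754), i.e. α·-1.017923 = (1−α)·-1.068564.
Thus α·(-2.086487) = -1.068564, so α = -1.068564/-2.086487 ≈ 0.512.

α ≈ 0.512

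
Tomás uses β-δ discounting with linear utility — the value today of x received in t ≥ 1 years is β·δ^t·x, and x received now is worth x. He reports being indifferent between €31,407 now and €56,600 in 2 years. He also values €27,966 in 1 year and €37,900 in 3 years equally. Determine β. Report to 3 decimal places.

β ≈ 0.752

The second indifference involves only future payoffs, so β cancels: β·δ^1·27966 = β·δ^3·37900, giving δ^2 = 27966/37900 = 0.73789, so δ = 0.85900.
Substituting δ into 31407 = β·δ^2·56600: β = 31407/(41764.528) ≈ 0.752.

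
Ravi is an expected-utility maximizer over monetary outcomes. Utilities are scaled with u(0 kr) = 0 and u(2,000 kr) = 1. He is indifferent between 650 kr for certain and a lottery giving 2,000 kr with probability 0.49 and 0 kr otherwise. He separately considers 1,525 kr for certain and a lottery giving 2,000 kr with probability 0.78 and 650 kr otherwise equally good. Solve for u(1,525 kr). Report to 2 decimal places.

0.89

First, u(650 kr) = 0.49·u(2,000 kr) + 0.51·u(0 kr) = 0.49.
The second indifference gives u(1,525 kr) = 0.78·u(2,000 kr) + 0.22·u(650 kr) = 0.78·1.00 + 0.22·0.49 = 0.8878.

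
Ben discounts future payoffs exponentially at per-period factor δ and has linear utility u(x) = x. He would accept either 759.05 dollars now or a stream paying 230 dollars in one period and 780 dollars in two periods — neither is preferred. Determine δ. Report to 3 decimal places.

δ ≈ 0.850

Present value of the stream is 230·δ + 780·δ². Indifference gives 230δ + 780δ² = 759.05.
Rearranged: 780δ² + 230δ − 759.05 = 0.
δ = (−230 + √(230² + 4·780·759.05)) / (2·780) = (−230 + √2421136.00) / 1560 ≈ 0.850.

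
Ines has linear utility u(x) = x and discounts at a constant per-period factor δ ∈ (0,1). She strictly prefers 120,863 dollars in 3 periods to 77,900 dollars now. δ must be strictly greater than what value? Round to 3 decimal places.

The preference means 77900 < δ^3·120863.
So δ^3 > 77900/120863 = 0.64453; taking the cube root of both positive sides preserves the inequality.
δ > (77900/120863)^(1/3) ≈ 0.864.

δ > 0.864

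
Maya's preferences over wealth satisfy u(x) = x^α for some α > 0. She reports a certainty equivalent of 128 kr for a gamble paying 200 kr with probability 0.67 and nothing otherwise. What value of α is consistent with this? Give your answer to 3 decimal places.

α ≈ 0.897

EU(lottery) = 0.67·200^α + 0.33·0 = 0.67·200^α.
Equating: 128^α = 0.67·200^α, i.e. 0.6400^α = 0.67.
α = ln(0.67) / ln(128/200) = -0.400478/-0.446287 ≈ 0.897.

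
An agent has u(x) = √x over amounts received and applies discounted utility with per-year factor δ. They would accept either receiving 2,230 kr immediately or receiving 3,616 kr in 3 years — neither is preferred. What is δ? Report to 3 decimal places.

δ ≈ 0.923

Indifference means u(2230) = δ^3 · u(3616), so δ^3 = u(2230)/u(3616).
Since u(x) = √x, δ^3 = √(2230/3616) = 0.78530.
Hence δ = (0.78530)^(1/3) = 0.92260.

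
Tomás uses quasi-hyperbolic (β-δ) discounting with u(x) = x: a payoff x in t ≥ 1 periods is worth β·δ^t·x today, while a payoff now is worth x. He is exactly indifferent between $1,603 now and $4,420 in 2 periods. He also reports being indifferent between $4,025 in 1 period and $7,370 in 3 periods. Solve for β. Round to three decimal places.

The second indifference involves only future payoffs, so β cancels: β·δ^1·4025 = β·δ^3·7370, giving δ^2 = 4025/7370 = 0.54613, so δ = 0.73901.
Substituting δ into 1603 = β·δ^2·4420: β = 1603/(2413.908) ≈ 0.664.

β ≈ 0.664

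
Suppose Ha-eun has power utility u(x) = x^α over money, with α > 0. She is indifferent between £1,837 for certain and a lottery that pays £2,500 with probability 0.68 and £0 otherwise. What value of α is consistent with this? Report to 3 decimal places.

α ≈ 1.252

The lottery's expected utility is 0.68·u(2500) + 0.32·u(0) = 0.68·2500^α (since u(0) = 0 for α > 0).
Equating: 1837^α = 0.68·2500^α, i.e. 0.7348^α = 0.68.
Take logs: α = ln 0.68 / ln(1837/2500) ≈ 1.25151.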